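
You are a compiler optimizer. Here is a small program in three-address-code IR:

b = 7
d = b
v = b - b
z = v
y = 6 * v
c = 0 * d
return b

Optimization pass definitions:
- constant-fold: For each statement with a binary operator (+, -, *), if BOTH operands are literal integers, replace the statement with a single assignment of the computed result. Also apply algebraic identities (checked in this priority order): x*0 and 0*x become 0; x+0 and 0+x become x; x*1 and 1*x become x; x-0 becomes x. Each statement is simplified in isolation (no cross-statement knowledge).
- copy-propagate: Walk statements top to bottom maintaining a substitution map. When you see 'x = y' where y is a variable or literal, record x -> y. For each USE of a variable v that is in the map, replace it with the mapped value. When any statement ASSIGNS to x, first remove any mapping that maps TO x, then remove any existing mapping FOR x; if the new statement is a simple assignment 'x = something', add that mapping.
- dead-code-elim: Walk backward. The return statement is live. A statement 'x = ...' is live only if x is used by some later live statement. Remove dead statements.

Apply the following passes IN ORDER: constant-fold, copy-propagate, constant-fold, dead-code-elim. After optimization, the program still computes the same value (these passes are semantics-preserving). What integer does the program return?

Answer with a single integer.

Initial IR:
  b = 7
  d = b
  v = b - b
  z = v
  y = 6 * v
  c = 0 * d
  return b
After constant-fold (7 stmts):
  b = 7
  d = b
  v = b - b
  z = v
  y = 6 * v
  c = 0
  return b
After copy-propagate (7 stmts):
  b = 7
  d = 7
  v = 7 - 7
  z = v
  y = 6 * v
  c = 0
  return 7
After constant-fold (7 stmts):
  b = 7
  d = 7
  v = 0
  z = v
  y = 6 * v
  c = 0
  return 7
After dead-code-elim (1 stmts):
  return 7
Evaluate:
  b = 7  =>  b = 7
  d = b  =>  d = 7
  v = b - b  =>  v = 0
  z = v  =>  z = 0
  y = 6 * v  =>  y = 0
  c = 0 * d  =>  c = 0
  return b = 7

Answer: 7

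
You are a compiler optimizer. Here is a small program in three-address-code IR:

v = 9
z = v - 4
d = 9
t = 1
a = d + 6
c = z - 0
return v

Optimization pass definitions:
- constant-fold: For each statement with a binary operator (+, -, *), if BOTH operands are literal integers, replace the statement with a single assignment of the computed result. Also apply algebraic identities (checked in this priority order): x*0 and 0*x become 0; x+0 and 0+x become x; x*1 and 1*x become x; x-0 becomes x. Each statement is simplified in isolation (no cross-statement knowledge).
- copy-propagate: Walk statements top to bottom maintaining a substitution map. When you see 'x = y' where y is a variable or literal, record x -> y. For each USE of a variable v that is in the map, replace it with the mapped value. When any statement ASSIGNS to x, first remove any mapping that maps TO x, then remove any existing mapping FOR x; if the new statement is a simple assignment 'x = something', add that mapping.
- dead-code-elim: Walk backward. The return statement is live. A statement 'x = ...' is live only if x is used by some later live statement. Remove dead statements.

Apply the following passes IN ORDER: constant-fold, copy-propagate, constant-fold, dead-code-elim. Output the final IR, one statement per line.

Initial IR:
  v = 9
  z = v - 4
  d = 9
  t = 1
  a = d + 6
  c = z - 0
  return v
After constant-fold (7 stmts):
  v = 9
  z = v - 4
  d = 9
  t = 1
  a = d + 6
  c = z
  return v
After copy-propagate (7 stmts):
  v = 9
  z = 9 - 4
  d = 9
  t = 1
  a = 9 + 6
  c = z
  return 9
After constant-fold (7 stmts):
  v = 9
  z = 5
  d = 9
  t = 1
  a = 15
  c = z
  return 9
After dead-code-elim (1 stmts):
  return 9

Answer: return 9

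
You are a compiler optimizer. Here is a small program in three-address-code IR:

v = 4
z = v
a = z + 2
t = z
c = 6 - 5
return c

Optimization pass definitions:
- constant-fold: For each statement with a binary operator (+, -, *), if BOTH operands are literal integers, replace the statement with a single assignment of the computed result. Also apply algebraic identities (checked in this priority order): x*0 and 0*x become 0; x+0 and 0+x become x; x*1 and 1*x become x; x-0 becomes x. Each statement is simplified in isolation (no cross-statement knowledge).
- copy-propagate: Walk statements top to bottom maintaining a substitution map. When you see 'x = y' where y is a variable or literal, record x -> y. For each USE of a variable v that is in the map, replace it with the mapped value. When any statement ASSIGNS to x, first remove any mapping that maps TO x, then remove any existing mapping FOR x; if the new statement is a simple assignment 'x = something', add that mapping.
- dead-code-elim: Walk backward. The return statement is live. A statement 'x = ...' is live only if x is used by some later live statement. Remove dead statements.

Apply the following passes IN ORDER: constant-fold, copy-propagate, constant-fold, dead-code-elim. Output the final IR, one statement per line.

Initial IR:
  v = 4
  z = v
  a = z + 2
  t = z
  c = 6 - 5
  return c
After constant-fold (6 stmts):
  v = 4
  z = v
  a = z + 2
  t = z
  c = 1
  return c
After copy-propagate (6 stmts):
  v = 4
  z = 4
  a = 4 + 2
  t = 4
  c = 1
  return 1
After constant-fold (6 stmts):
  v = 4
  z = 4
  a = 6
  t = 4
  c = 1
  return 1
After dead-code-elim (1 stmts):
  return 1

Answer: return 1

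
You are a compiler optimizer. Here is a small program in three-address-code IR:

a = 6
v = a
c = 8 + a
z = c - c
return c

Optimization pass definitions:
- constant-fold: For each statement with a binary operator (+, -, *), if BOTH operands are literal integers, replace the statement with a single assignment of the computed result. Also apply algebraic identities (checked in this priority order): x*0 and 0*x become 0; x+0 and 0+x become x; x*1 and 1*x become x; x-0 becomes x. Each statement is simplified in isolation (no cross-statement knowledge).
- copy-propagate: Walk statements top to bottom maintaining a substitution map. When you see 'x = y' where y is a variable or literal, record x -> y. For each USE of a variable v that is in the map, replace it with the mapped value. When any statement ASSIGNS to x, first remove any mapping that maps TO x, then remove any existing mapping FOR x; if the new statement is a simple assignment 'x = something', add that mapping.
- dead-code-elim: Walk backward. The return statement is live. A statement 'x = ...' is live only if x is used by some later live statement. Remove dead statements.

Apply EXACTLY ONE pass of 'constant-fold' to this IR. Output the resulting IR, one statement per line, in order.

Applying constant-fold statement-by-statement:
  [1] a = 6  (unchanged)
  [2] v = a  (unchanged)
  [3] c = 8 + a  (unchanged)
  [4] z = c - c  (unchanged)
  [5] return c  (unchanged)
Result (5 stmts):
  a = 6
  v = a
  c = 8 + a
  z = c - c
  return c

Answer: a = 6
v = a
c = 8 + a
z = c - c
return c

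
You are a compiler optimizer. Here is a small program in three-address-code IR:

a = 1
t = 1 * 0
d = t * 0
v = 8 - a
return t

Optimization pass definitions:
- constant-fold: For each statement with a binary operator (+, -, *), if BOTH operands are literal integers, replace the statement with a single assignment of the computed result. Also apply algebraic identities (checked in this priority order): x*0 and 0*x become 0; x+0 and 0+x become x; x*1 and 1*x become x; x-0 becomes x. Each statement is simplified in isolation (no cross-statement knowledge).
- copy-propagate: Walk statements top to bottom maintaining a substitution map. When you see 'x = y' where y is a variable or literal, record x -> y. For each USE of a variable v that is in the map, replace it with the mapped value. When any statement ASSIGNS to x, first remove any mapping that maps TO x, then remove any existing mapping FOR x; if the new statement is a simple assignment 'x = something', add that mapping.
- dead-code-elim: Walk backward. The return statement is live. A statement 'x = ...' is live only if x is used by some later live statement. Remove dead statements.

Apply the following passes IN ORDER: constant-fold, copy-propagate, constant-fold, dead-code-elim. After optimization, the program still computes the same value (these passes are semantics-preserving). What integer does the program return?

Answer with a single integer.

Answer: 0

Derivation:
Initial IR:
  a = 1
  t = 1 * 0
  d = t * 0
  v = 8 - a
  return t
After constant-fold (5 stmts):
  a = 1
  t = 0
  d = 0
  v = 8 - a
  return t
After copy-propagate (5 stmts):
  a = 1
  t = 0
  d = 0
  v = 8 - 1
  return 0
After constant-fold (5 stmts):
  a = 1
  t = 0
  d = 0
  v = 7
  return 0
After dead-code-elim (1 stmts):
  return 0
Evaluate:
  a = 1  =>  a = 1
  t = 1 * 0  =>  t = 0
  d = t * 0  =>  d = 0
  v = 8 - a  =>  v = 7
  return t = 0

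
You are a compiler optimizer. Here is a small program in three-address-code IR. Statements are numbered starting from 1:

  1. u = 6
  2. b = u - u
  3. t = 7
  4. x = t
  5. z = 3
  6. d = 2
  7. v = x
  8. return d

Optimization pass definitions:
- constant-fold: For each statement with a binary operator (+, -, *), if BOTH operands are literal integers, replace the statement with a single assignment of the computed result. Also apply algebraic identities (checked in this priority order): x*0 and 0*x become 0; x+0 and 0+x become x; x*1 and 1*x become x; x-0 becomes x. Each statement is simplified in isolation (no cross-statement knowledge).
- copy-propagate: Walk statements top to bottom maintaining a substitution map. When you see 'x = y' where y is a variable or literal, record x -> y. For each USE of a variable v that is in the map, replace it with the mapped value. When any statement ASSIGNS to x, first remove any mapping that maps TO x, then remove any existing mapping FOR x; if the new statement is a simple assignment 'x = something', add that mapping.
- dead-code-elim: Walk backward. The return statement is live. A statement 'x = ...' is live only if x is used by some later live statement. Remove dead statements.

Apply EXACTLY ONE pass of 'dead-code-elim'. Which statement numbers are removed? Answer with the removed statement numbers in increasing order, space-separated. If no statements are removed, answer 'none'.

Backward liveness scan:
Stmt 1 'u = 6': DEAD (u not in live set [])
Stmt 2 'b = u - u': DEAD (b not in live set [])
Stmt 3 't = 7': DEAD (t not in live set [])
Stmt 4 'x = t': DEAD (x not in live set [])
Stmt 5 'z = 3': DEAD (z not in live set [])
Stmt 6 'd = 2': KEEP (d is live); live-in = []
Stmt 7 'v = x': DEAD (v not in live set ['d'])
Stmt 8 'return d': KEEP (return); live-in = ['d']
Removed statement numbers: [1, 2, 3, 4, 5, 7]
Surviving IR:
  d = 2
  return d

Answer: 1 2 3 4 5 7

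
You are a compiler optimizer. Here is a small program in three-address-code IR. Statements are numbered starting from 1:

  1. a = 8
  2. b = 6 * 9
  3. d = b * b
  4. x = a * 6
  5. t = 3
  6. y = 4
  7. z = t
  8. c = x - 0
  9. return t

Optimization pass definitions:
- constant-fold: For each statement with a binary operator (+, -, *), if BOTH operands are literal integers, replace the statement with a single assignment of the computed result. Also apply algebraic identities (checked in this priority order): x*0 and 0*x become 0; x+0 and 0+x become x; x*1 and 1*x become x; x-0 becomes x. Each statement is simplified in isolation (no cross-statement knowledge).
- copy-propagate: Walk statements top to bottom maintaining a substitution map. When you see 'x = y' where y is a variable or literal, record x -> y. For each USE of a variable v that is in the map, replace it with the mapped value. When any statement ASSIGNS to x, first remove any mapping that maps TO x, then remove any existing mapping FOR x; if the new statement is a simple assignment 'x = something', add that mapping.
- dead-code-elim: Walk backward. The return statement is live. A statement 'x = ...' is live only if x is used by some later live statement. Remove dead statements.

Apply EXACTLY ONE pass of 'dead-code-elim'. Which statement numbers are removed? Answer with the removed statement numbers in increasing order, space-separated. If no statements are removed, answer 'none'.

Answer: 1 2 3 4 6 7 8

Derivation:
Backward liveness scan:
Stmt 1 'a = 8': DEAD (a not in live set [])
Stmt 2 'b = 6 * 9': DEAD (b not in live set [])
Stmt 3 'd = b * b': DEAD (d not in live set [])
Stmt 4 'x = a * 6': DEAD (x not in live set [])
Stmt 5 't = 3': KEEP (t is live); live-in = []
Stmt 6 'y = 4': DEAD (y not in live set ['t'])
Stmt 7 'z = t': DEAD (z not in live set ['t'])
Stmt 8 'c = x - 0': DEAD (c not in live set ['t'])
Stmt 9 'return t': KEEP (return); live-in = ['t']
Removed statement numbers: [1, 2, 3, 4, 6, 7, 8]
Surviving IR:
  t = 3
  return t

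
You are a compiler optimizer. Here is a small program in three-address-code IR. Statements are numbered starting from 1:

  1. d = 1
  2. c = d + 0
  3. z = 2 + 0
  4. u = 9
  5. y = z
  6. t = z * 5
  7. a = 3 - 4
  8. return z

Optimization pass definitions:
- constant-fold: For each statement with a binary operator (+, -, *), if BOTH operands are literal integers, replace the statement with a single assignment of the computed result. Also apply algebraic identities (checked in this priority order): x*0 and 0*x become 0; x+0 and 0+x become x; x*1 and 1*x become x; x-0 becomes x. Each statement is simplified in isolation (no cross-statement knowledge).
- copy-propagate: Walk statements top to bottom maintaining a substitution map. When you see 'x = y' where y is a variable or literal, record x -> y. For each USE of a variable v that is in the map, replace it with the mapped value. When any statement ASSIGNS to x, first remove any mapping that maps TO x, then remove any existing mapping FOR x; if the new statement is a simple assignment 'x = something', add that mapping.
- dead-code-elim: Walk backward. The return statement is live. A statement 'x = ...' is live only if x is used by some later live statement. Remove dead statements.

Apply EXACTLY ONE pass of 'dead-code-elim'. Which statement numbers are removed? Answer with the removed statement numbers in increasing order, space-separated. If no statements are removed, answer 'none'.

Backward liveness scan:
Stmt 1 'd = 1': DEAD (d not in live set [])
Stmt 2 'c = d + 0': DEAD (c not in live set [])
Stmt 3 'z = 2 + 0': KEEP (z is live); live-in = []
Stmt 4 'u = 9': DEAD (u not in live set ['z'])
Stmt 5 'y = z': DEAD (y not in live set ['z'])
Stmt 6 't = z * 5': DEAD (t not in live set ['z'])
Stmt 7 'a = 3 - 4': DEAD (a not in live set ['z'])
Stmt 8 'return z': KEEP (return); live-in = ['z']
Removed statement numbers: [1, 2, 4, 5, 6, 7]
Surviving IR:
  z = 2 + 0
  return z

Answer: 1 2 4 5 6 7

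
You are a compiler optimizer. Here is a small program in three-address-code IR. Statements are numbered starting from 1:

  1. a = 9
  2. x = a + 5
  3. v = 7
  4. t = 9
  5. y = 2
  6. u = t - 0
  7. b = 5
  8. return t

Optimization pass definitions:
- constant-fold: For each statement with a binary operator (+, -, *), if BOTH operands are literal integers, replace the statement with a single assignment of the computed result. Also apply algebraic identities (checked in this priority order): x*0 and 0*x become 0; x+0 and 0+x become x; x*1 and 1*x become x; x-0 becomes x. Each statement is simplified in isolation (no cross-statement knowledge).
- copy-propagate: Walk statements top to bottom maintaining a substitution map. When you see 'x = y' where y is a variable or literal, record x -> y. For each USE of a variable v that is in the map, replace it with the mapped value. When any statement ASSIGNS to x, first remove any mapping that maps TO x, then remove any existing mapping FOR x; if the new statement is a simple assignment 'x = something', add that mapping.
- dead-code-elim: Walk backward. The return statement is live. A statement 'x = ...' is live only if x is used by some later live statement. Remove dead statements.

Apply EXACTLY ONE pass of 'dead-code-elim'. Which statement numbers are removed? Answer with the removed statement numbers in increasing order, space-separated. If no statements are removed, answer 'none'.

Backward liveness scan:
Stmt 1 'a = 9': DEAD (a not in live set [])
Stmt 2 'x = a + 5': DEAD (x not in live set [])
Stmt 3 'v = 7': DEAD (v not in live set [])
Stmt 4 't = 9': KEEP (t is live); live-in = []
Stmt 5 'y = 2': DEAD (y not in live set ['t'])
Stmt 6 'u = t - 0': DEAD (u not in live set ['t'])
Stmt 7 'b = 5': DEAD (b not in live set ['t'])
Stmt 8 'return t': KEEP (return); live-in = ['t']
Removed statement numbers: [1, 2, 3, 5, 6, 7]
Surviving IR:
  t = 9
  return t

Answer: 1 2 3 5 6 7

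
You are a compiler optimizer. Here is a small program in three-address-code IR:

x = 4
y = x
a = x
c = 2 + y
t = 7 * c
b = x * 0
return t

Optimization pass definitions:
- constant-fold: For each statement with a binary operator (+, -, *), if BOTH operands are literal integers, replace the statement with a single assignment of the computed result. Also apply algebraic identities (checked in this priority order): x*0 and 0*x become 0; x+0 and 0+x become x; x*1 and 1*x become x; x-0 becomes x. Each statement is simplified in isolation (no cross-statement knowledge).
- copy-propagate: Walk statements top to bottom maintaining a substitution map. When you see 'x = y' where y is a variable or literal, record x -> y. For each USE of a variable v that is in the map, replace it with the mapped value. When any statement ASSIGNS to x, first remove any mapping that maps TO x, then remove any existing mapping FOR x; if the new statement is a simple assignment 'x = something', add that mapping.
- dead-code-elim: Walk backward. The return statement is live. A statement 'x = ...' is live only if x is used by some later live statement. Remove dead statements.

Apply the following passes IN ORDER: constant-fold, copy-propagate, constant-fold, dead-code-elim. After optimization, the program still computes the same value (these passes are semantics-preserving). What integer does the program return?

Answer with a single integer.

Initial IR:
  x = 4
  y = x
  a = x
  c = 2 + y
  t = 7 * c
  b = x * 0
  return t
After constant-fold (7 stmts):
  x = 4
  y = x
  a = x
  c = 2 + y
  t = 7 * c
  b = 0
  return t
After copy-propagate (7 stmts):
  x = 4
  y = 4
  a = 4
  c = 2 + 4
  t = 7 * c
  b = 0
  return t
After constant-fold (7 stmts):
  x = 4
  y = 4
  a = 4
  c = 6
  t = 7 * c
  b = 0
  return t
After dead-code-elim (3 stmts):
  c = 6
  t = 7 * c
  return t
Evaluate:
  x = 4  =>  x = 4
  y = x  =>  y = 4
  a = x  =>  a = 4
  c = 2 + y  =>  c = 6
  t = 7 * c  =>  t = 42
  b = x * 0  =>  b = 0
  return t = 42

Answer: 42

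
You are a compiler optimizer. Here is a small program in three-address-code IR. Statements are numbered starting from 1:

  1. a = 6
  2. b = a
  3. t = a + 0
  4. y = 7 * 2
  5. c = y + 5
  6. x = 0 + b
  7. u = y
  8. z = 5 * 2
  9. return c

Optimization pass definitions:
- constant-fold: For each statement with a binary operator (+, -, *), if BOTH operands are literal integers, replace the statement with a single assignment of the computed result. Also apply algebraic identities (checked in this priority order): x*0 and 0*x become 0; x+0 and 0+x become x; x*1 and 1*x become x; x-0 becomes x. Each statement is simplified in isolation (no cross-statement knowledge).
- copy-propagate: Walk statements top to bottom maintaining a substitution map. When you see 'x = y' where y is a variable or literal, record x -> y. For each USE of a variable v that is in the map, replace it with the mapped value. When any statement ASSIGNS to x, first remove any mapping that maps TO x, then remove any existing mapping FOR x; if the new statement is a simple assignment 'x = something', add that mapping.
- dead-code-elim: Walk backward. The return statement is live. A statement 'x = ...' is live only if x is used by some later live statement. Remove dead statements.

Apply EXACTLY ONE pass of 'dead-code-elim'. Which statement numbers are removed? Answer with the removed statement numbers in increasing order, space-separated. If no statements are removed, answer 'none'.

Backward liveness scan:
Stmt 1 'a = 6': DEAD (a not in live set [])
Stmt 2 'b = a': DEAD (b not in live set [])
Stmt 3 't = a + 0': DEAD (t not in live set [])
Stmt 4 'y = 7 * 2': KEEP (y is live); live-in = []
Stmt 5 'c = y + 5': KEEP (c is live); live-in = ['y']
Stmt 6 'x = 0 + b': DEAD (x not in live set ['c'])
Stmt 7 'u = y': DEAD (u not in live set ['c'])
Stmt 8 'z = 5 * 2': DEAD (z not in live set ['c'])
Stmt 9 'return c': KEEP (return); live-in = ['c']
Removed statement numbers: [1, 2, 3, 6, 7, 8]
Surviving IR:
  y = 7 * 2
  c = y + 5
  return c

Answer: 1 2 3 6 7 8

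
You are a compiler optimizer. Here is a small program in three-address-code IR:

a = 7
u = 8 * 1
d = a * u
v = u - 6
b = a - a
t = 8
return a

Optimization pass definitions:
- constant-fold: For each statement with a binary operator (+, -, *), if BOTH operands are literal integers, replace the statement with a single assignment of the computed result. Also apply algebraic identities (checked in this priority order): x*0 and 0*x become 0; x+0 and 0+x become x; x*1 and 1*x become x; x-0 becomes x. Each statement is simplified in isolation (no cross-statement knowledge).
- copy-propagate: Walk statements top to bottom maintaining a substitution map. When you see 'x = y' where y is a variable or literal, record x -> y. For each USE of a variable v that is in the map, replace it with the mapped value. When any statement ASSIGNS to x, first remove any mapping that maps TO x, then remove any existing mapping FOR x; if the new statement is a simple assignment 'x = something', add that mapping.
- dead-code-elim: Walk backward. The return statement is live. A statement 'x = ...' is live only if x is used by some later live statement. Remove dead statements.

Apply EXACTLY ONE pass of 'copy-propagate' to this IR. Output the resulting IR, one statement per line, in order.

Applying copy-propagate statement-by-statement:
  [1] a = 7  (unchanged)
  [2] u = 8 * 1  (unchanged)
  [3] d = a * u  -> d = 7 * u
  [4] v = u - 6  (unchanged)
  [5] b = a - a  -> b = 7 - 7
  [6] t = 8  (unchanged)
  [7] return a  -> return 7
Result (7 stmts):
  a = 7
  u = 8 * 1
  d = 7 * u
  v = u - 6
  b = 7 - 7
  t = 8
  return 7

Answer: a = 7
u = 8 * 1
d = 7 * u
v = u - 6
b = 7 - 7
t = 8
return 7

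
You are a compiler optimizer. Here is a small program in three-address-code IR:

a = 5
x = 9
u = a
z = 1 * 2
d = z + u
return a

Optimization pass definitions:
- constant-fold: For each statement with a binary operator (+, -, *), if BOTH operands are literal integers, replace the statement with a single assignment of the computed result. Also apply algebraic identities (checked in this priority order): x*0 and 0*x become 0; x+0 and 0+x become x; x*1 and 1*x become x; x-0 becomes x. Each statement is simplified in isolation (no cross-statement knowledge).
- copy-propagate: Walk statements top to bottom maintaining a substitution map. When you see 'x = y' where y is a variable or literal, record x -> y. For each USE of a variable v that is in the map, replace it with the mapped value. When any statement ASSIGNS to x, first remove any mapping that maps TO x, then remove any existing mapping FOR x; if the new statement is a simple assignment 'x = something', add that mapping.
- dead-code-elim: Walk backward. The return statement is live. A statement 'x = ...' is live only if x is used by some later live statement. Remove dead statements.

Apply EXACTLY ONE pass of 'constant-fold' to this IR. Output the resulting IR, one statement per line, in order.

Answer: a = 5
x = 9
u = a
z = 2
d = z + u
return a

Derivation:
Applying constant-fold statement-by-statement:
  [1] a = 5  (unchanged)
  [2] x = 9  (unchanged)
  [3] u = a  (unchanged)
  [4] z = 1 * 2  -> z = 2
  [5] d = z + u  (unchanged)
  [6] return a  (unchanged)
Result (6 stmts):
  a = 5
  x = 9
  u = a
  z = 2
  d = z + u
  return a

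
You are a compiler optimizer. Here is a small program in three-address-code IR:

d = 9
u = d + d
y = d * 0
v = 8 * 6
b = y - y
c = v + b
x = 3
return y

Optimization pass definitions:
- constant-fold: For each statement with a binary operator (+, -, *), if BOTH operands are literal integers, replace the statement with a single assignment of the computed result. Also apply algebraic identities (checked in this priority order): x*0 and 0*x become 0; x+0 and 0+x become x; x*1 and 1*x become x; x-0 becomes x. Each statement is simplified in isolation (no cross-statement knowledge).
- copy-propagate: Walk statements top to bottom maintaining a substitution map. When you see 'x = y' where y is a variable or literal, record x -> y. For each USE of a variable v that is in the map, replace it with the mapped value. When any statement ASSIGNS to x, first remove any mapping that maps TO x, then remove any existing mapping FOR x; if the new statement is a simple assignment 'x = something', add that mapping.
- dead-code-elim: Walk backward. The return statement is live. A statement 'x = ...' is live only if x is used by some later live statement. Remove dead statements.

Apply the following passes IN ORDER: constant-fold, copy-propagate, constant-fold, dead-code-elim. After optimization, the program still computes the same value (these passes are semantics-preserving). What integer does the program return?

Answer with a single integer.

Answer: 0

Derivation:
Initial IR:
  d = 9
  u = d + d
  y = d * 0
  v = 8 * 6
  b = y - y
  c = v + b
  x = 3
  return y
After constant-fold (8 stmts):
  d = 9
  u = d + d
  y = 0
  v = 48
  b = y - y
  c = v + b
  x = 3
  return y
After copy-propagate (8 stmts):
  d = 9
  u = 9 + 9
  y = 0
  v = 48
  b = 0 - 0
  c = 48 + b
  x = 3
  return 0
After constant-fold (8 stmts):
  d = 9
  u = 18
  y = 0
  v = 48
  b = 0
  c = 48 + b
  x = 3
  return 0
After dead-code-elim (1 stmts):
  return 0
Evaluate:
  d = 9  =>  d = 9
  u = d + d  =>  u = 18
  y = d * 0  =>  y = 0
  v = 8 * 6  =>  v = 48
  b = y - y  =>  b = 0
  c = v + b  =>  c = 48
  x = 3  =>  x = 3
  return y = 0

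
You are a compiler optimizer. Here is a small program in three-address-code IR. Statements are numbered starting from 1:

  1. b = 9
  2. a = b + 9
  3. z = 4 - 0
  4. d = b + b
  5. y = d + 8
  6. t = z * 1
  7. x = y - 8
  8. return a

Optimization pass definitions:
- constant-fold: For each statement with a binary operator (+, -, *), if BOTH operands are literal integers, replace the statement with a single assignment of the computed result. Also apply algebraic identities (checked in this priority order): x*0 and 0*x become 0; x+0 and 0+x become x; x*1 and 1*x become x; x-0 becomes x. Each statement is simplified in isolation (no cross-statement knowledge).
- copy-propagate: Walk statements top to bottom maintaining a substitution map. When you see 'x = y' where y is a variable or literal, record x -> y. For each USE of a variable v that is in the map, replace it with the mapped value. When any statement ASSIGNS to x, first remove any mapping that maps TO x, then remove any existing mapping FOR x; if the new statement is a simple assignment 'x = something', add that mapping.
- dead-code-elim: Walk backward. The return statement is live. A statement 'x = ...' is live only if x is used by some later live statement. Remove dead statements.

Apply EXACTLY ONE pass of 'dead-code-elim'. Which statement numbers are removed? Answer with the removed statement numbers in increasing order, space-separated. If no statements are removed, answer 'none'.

Answer: 3 4 5 6 7

Derivation:
Backward liveness scan:
Stmt 1 'b = 9': KEEP (b is live); live-in = []
Stmt 2 'a = b + 9': KEEP (a is live); live-in = ['b']
Stmt 3 'z = 4 - 0': DEAD (z not in live set ['a'])
Stmt 4 'd = b + b': DEAD (d not in live set ['a'])
Stmt 5 'y = d + 8': DEAD (y not in live set ['a'])
Stmt 6 't = z * 1': DEAD (t not in live set ['a'])
Stmt 7 'x = y - 8': DEAD (x not in live set ['a'])
Stmt 8 'return a': KEEP (return); live-in = ['a']
Removed statement numbers: [3, 4, 5, 6, 7]
Surviving IR:
  b = 9
  a = b + 9
  return a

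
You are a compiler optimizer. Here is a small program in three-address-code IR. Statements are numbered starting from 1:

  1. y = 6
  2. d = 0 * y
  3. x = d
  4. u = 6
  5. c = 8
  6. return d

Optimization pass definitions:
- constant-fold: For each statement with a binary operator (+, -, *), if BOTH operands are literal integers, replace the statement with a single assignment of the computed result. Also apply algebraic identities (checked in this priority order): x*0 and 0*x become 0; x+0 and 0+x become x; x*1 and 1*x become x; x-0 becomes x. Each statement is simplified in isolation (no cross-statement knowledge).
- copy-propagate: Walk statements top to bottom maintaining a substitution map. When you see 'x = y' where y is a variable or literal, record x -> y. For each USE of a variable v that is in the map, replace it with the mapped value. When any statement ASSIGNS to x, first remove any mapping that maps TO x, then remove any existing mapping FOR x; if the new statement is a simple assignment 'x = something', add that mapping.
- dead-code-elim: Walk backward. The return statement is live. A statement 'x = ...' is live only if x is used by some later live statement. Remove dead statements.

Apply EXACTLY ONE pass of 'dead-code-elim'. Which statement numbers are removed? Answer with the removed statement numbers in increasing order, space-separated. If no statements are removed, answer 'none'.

Answer: 3 4 5

Derivation:
Backward liveness scan:
Stmt 1 'y = 6': KEEP (y is live); live-in = []
Stmt 2 'd = 0 * y': KEEP (d is live); live-in = ['y']
Stmt 3 'x = d': DEAD (x not in live set ['d'])
Stmt 4 'u = 6': DEAD (u not in live set ['d'])
Stmt 5 'c = 8': DEAD (c not in live set ['d'])
Stmt 6 'return d': KEEP (return); live-in = ['d']
Removed statement numbers: [3, 4, 5]
Surviving IR:
  y = 6
  d = 0 * y
  return d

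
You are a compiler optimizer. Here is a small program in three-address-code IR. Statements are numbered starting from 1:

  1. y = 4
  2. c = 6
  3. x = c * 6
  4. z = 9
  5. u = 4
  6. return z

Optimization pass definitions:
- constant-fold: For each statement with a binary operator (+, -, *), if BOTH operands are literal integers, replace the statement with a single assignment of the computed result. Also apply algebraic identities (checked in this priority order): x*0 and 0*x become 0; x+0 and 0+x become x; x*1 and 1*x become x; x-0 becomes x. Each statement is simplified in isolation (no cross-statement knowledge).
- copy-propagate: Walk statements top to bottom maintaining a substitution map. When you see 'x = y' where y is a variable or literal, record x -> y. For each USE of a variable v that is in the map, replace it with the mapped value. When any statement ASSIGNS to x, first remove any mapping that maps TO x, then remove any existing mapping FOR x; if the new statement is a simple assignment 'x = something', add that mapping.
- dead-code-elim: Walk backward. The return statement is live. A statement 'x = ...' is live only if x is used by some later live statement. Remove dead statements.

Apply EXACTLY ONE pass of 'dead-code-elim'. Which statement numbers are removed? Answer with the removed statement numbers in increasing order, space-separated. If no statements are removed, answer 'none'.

Backward liveness scan:
Stmt 1 'y = 4': DEAD (y not in live set [])
Stmt 2 'c = 6': DEAD (c not in live set [])
Stmt 3 'x = c * 6': DEAD (x not in live set [])
Stmt 4 'z = 9': KEEP (z is live); live-in = []
Stmt 5 'u = 4': DEAD (u not in live set ['z'])
Stmt 6 'return z': KEEP (return); live-in = ['z']
Removed statement numbers: [1, 2, 3, 5]
Surviving IR:
  z = 9
  return z

Answer: 1 2 3 5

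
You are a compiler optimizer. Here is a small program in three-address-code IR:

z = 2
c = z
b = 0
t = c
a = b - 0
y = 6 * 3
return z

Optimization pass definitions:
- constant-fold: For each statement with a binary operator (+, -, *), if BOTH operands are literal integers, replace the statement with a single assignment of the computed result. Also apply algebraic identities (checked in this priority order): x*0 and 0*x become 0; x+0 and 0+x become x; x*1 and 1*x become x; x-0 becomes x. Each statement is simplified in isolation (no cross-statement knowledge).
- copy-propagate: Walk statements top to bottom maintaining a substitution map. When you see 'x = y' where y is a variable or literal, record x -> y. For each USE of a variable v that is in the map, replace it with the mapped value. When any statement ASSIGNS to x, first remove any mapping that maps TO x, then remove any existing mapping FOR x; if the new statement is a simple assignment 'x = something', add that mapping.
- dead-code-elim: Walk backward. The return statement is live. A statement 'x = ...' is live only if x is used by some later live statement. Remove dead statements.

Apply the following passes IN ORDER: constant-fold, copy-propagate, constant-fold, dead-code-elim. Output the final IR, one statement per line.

Initial IR:
  z = 2
  c = z
  b = 0
  t = c
  a = b - 0
  y = 6 * 3
  return z
After constant-fold (7 stmts):
  z = 2
  c = z
  b = 0
  t = c
  a = b
  y = 18
  return z
After copy-propagate (7 stmts):
  z = 2
  c = 2
  b = 0
  t = 2
  a = 0
  y = 18
  return 2
After constant-fold (7 stmts):
  z = 2
  c = 2
  b = 0
  t = 2
  a = 0
  y = 18
  return 2
After dead-code-elim (1 stmts):
  return 2

Answer: return 2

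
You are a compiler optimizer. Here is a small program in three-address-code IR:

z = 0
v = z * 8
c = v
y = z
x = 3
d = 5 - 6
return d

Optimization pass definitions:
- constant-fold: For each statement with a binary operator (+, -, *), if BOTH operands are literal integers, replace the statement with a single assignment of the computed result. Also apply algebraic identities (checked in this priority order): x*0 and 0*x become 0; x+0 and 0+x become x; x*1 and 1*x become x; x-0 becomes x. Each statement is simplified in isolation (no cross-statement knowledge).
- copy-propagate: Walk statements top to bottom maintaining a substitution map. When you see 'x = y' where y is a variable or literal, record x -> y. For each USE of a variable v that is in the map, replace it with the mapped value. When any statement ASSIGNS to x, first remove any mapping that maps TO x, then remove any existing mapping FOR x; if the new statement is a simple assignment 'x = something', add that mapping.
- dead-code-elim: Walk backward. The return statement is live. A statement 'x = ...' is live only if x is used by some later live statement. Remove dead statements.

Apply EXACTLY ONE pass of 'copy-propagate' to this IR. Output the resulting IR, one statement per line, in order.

Applying copy-propagate statement-by-statement:
  [1] z = 0  (unchanged)
  [2] v = z * 8  -> v = 0 * 8
  [3] c = v  (unchanged)
  [4] y = z  -> y = 0
  [5] x = 3  (unchanged)
  [6] d = 5 - 6  (unchanged)
  [7] return d  (unchanged)
Result (7 stmts):
  z = 0
  v = 0 * 8
  c = v
  y = 0
  x = 3
  d = 5 - 6
  return d

Answer: z = 0
v = 0 * 8
c = v
y = 0
x = 3
d = 5 - 6
return d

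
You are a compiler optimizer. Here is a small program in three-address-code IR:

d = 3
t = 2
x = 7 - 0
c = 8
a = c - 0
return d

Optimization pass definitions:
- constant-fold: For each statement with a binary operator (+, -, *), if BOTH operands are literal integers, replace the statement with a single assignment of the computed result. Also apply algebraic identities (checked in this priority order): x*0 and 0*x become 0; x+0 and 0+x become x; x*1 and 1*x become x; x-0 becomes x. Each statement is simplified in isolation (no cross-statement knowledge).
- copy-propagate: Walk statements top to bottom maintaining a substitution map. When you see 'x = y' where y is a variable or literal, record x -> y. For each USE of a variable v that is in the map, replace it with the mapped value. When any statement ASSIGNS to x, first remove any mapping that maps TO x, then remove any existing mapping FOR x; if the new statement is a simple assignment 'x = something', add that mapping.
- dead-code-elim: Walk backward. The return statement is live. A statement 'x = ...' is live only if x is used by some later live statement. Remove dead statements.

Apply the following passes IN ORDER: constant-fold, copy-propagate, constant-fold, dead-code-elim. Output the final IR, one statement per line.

Initial IR:
  d = 3
  t = 2
  x = 7 - 0
  c = 8
  a = c - 0
  return d
After constant-fold (6 stmts):
  d = 3
  t = 2
  x = 7
  c = 8
  a = c
  return d
After copy-propagate (6 stmts):
  d = 3
  t = 2
  x = 7
  c = 8
  a = 8
  return 3
After constant-fold (6 stmts):
  d = 3
  t = 2
  x = 7
  c = 8
  a = 8
  return 3
After dead-code-elim (1 stmts):
  return 3

Answer: return 3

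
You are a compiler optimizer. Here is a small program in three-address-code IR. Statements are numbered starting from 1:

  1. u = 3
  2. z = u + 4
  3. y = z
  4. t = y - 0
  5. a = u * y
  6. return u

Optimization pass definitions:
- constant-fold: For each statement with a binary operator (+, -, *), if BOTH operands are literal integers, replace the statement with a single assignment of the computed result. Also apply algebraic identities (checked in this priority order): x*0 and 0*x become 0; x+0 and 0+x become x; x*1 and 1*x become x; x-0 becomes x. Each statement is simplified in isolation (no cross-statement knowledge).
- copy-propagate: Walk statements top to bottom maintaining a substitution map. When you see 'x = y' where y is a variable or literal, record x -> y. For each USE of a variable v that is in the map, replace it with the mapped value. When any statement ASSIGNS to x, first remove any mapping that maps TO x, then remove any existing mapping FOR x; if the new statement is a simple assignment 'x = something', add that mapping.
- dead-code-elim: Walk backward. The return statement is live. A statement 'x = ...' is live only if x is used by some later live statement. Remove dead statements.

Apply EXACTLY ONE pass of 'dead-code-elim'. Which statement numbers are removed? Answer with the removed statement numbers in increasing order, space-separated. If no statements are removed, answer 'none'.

Backward liveness scan:
Stmt 1 'u = 3': KEEP (u is live); live-in = []
Stmt 2 'z = u + 4': DEAD (z not in live set ['u'])
Stmt 3 'y = z': DEAD (y not in live set ['u'])
Stmt 4 't = y - 0': DEAD (t not in live set ['u'])
Stmt 5 'a = u * y': DEAD (a not in live set ['u'])
Stmt 6 'return u': KEEP (return); live-in = ['u']
Removed statement numbers: [2, 3, 4, 5]
Surviving IR:
  u = 3
  return u

Answer: 2 3 4 5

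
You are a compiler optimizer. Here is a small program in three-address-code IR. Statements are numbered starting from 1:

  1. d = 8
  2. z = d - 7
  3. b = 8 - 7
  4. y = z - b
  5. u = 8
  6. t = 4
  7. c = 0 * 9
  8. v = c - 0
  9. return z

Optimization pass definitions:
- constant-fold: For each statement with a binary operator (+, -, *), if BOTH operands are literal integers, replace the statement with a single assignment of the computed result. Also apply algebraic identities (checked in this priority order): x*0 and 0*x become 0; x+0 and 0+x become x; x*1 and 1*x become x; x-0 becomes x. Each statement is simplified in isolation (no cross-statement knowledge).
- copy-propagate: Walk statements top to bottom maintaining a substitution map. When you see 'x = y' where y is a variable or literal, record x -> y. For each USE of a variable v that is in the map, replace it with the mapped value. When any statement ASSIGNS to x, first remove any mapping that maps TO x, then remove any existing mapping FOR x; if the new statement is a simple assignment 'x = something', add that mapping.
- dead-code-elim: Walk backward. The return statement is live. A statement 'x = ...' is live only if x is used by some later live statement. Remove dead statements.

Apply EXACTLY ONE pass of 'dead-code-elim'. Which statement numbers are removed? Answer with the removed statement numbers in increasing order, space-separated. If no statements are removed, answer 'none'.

Answer: 3 4 5 6 7 8

Derivation:
Backward liveness scan:
Stmt 1 'd = 8': KEEP (d is live); live-in = []
Stmt 2 'z = d - 7': KEEP (z is live); live-in = ['d']
Stmt 3 'b = 8 - 7': DEAD (b not in live set ['z'])
Stmt 4 'y = z - b': DEAD (y not in live set ['z'])
Stmt 5 'u = 8': DEAD (u not in live set ['z'])
Stmt 6 't = 4': DEAD (t not in live set ['z'])
Stmt 7 'c = 0 * 9': DEAD (c not in live set ['z'])
Stmt 8 'v = c - 0': DEAD (v not in live set ['z'])
Stmt 9 'return z': KEEP (return); live-in = ['z']
Removed statement numbers: [3, 4, 5, 6, 7, 8]
Surviving IR:
  d = 8
  z = d - 7
  return z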